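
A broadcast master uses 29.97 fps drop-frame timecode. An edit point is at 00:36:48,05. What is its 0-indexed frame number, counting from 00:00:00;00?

Complete 10-minute blocks: 3, each 17982 frames → 53946.
Remaining 6 whole minutes in the current block: 1800 + 5 × 1798 = 10790 frames.
Within the current minute: 48 × 30 + 5 − 2 = 1443 (labels ;00/;01 skipped at this minute). Total = 53946 + 10790 + 1443 = 66179.

66179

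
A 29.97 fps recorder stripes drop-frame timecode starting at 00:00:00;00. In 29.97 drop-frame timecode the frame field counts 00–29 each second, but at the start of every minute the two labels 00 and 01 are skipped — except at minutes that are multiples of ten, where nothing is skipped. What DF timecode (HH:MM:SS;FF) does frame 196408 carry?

01:49:13;16

Ten DF minutes hold 17982 frames, so frame 196408 lies in block 10 (frames 179820–197801) with 16588 frames into that block.
The block's first minute is 1800 frames and the rest 1798 each; 16588 frames reaches minute 9, so 10 × 18 + 9 × 2 = 198 labels have been skipped so far.
Adding those back, label number 196408 + 198 = 196606 at 30 labels/s is 6553 s + 16 f = 1 h 49 min 13 s frame 16, i.e. 01:49:13;16.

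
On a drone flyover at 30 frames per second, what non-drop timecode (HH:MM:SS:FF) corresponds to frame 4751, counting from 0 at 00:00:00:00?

00:02:38:11

4751 ÷ 30 = 158 full seconds, remainder 11 frames.
158 s = 0 h 2 min 38 s.
Timecode: 00:02:38:11.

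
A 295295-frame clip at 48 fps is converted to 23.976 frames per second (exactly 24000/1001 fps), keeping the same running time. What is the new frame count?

147500 frames

Target frames = source frames × (target rate / source rate) = 295295 × (24000/1001)/(48) = 295295 × 500/1001 = 147500.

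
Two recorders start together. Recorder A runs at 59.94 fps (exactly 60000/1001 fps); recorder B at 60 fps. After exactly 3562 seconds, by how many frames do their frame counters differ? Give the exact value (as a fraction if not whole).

16440/77 frames

A emits 60000/1001 × 3562 = 16440000/77 frames; B emits 60 × 3562 = 213720.
Difference = 16440/77 frames (≈ 213.5065); B is ahead of A.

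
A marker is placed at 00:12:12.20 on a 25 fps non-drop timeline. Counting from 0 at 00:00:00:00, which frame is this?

frame 18320

Total seconds to the label: (0 × 3600 + 12 × 60 + 12) = 732.
Frame index = 732 × 25 + 20 = 18320.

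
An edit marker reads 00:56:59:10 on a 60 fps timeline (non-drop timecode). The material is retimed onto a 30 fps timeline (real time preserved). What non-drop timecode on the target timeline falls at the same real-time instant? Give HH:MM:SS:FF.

00:56:59:05

Source frame index: (0×3600 + 56×60 + 59) × 60 + 10 = 205150.
Real time: 205150 / (60) = 20515/6 s.
Target frame: (20515/6) × (30) = 102575.
At 30 labels/s: frame 102575 → 00:56:59:05.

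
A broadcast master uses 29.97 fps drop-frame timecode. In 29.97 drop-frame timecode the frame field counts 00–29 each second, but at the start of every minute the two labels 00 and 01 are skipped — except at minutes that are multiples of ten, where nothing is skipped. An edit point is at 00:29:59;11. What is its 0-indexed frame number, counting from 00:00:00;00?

As if non-drop at 30 labels/s: (0 × 3600 + 29 × 60 + 59) × 30 + 11 = 53981.
Minute boundaries passed: 29; those not divisible by 10: 29 − 2 = 27; dropped labels = 2 × 27 = 54.
Actual frame index = 53981 − 54 = 53927.

53927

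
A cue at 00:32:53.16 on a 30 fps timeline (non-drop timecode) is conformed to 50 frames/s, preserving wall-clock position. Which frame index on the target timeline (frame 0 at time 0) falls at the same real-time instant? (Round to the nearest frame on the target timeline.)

Source frame index: (0×3600 + 32×60 + 53) × 30 + 16 = 59206.
Real time: 59206 / (30) = 29603/15 s.
Target frame: (29603/15) × (50) = 296030/3 ≈ 98676.667 → 98677.

frame 98677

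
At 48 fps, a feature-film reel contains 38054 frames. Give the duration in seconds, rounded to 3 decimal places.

792.792 seconds

Running time = 38054 × 1/48 = 19027/24 s ≈ 792.792 s.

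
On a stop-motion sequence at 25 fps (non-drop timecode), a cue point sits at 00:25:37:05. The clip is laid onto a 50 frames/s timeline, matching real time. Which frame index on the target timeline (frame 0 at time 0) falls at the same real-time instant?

frame 76860

Source frame index: (0×3600 + 25×60 + 37) × 25 + 5 = 38430.
Real time: 38430 / (25) = 7686/5 s.
Target frame: (7686/5) × (50) = 76860.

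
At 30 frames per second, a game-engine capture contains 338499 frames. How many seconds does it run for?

11283.3 seconds

Running time = 338499 / (30) = 11283.3 s.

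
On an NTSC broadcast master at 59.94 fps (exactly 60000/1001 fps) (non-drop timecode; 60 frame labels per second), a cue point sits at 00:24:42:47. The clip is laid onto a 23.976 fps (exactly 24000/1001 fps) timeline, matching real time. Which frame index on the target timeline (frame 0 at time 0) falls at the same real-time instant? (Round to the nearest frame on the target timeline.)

frame 35587

Source frame index: (0×3600 + 24×60 + 42) × 60 + 47 = 88967.
Real time: 88967 / (60000/1001) = 89055967/60000 s.
Target frame: (89055967/60000) × (24000/1001) = 177934/5 ≈ 35586.800 → 35587.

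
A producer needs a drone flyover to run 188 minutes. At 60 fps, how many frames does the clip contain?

188 min = 11280 s.
Frames = 11280 × 60 = 676800.

676800 frames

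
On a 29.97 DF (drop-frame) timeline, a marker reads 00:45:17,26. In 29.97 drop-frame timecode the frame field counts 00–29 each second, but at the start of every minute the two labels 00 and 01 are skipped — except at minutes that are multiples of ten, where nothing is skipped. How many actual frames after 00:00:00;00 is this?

As if non-drop at 30 labels/s: (0 × 3600 + 45 × 60 + 17) × 30 + 26 = 81536.
Minute boundaries passed: 45; those not divisible by 10: 45 − 4 = 41; dropped labels = 2 × 41 = 82.
Actual frame index = 81536 − 82 = 81454.

81454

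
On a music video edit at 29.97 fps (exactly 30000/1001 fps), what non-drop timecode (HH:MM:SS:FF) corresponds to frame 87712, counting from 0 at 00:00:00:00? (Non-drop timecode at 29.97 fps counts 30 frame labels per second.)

87712 ÷ 30 = 2923 full seconds, remainder 22 frames.
2923 s = 0 h 48 min 43 s.
Timecode: 00:48:43:22.

00:48:43:22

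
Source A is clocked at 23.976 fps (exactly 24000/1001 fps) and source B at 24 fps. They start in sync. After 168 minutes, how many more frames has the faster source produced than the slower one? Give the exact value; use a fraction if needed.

168 min = 10080 s.
A emits 24000/1001 × 10080 = 34560000/143 frames; B emits 24 × 10080 = 241920.
Difference = 34560/143 frames (≈ 241.6783); B is ahead of A.

34560/143 frames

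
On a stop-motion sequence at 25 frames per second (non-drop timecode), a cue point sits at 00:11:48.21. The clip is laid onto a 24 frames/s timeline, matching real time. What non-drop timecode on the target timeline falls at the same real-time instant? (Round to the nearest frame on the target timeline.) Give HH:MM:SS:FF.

00:11:48:20

Source frame index: (0×3600 + 11×60 + 48) × 25 + 21 = 17721.
Real time: 17721 / (25) = 17721/25 s.
Target frame: (17721/25) × (24) = 425304/25 ≈ 17012.160 → 17012.
At 24 labels/s: frame 17012 → 00:11:48:20.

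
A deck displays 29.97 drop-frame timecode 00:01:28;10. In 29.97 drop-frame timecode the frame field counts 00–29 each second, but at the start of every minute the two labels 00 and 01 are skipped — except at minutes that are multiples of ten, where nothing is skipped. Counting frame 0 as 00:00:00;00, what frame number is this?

Complete 10-minute blocks: 0, each 17982 frames → 0.
Remaining 1 whole minute in the current block: 1800 + 0 × 1798 = 1800 frames.
Within the current minute: 28 × 30 + 10 − 2 = 848 (labels ;00/;01 skipped at this minute). Total = 0 + 1800 + 848 = 2648.

2648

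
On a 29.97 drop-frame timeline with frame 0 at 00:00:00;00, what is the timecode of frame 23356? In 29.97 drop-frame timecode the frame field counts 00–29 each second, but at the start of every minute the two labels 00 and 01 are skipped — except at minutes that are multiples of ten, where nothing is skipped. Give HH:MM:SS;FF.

00:12:59;08

Ten DF minutes hold 17982 frames, so frame 23356 lies in block 1 (frames 17982–35963) with 5374 frames into that block.
The block's first minute is 1800 frames and the rest 1798 each; 5374 frames reaches minute 2, so 1 × 18 + 2 × 2 = 22 labels have been skipped so far.
Adding those back, label number 23356 + 22 = 23378 at 30 labels/s is 779 s + 8 f = 0 h 12 min 59 s frame 8, i.e. 00:12:59;08.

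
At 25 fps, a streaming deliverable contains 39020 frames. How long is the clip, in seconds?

Running time = 39020 / (25) = 1560.8 s.

1560.8 seconds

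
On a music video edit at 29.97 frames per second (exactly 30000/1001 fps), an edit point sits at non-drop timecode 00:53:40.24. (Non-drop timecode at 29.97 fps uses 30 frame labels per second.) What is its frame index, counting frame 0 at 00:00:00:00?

Total seconds to the label: (0 × 3600 + 53 × 60 + 40) = 3220.
Frame index = 3220 × 30 + 24 = 96624.

frame 96624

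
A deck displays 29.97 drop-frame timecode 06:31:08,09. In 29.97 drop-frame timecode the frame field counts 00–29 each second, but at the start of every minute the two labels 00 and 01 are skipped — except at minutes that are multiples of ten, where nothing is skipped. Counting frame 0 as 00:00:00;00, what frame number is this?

As if non-drop at 30 labels/s: (6 × 3600 + 31 × 60 + 8) × 30 + 9 = 704049.
Minute boundaries passed: 391; those not divisible by 10: 391 − 39 = 352; dropped labels = 2 × 352 = 704.
Actual frame index = 704049 − 704 = 703345.

703345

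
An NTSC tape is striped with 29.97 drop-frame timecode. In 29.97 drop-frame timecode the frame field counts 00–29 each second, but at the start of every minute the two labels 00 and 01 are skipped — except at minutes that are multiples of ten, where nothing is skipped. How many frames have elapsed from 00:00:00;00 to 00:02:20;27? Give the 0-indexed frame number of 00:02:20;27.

As if non-drop at 30 labels/s: (0 × 3600 + 2 × 60 + 20) × 30 + 27 = 4227.
Minute boundaries passed: 2; those not divisible by 10: 2 − 0 = 2; dropped labels = 2 × 2 = 4.
Actual frame index = 4227 − 4 = 4223.

4223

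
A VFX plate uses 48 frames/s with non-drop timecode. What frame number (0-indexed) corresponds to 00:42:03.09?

Total seconds to the label: (0 × 3600 + 42 × 60 + 3) = 2523.
Frame index = 2523 × 48 + 9 = 121113.

121113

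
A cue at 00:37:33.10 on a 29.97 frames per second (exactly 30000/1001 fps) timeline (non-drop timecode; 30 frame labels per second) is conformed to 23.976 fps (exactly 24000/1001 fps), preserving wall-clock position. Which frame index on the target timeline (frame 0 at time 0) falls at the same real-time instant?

Source frame index: (0×3600 + 37×60 + 33) × 30 + 10 = 67600.
Real time: 67600 / (30000/1001) = 169169/75 s.
Target frame: (169169/75) × (24000/1001) = 54080.

frame 54080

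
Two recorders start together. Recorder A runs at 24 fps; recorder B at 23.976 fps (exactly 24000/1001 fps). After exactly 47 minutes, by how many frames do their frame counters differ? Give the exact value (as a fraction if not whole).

47 min = 2820 s.
A emits 24 × 2820 = 67680 frames; B emits 24000/1001 × 2820 = 67680000/1001.
Difference = 67680/1001 frames (≈ 67.6124); B is behind A.

67680/1001 frames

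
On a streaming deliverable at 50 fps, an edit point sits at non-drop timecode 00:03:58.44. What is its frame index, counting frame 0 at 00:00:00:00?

Total seconds to the label: (0 × 3600 + 3 × 60 + 58) = 238.
Frame index = 238 × 50 + 44 = 11944.

11944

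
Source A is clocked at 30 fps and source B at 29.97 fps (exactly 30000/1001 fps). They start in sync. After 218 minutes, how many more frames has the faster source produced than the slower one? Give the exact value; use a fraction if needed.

392400/1001 frames

218 min = 13080 s.
A emits 30 × 13080 = 392400 frames; B emits 30000/1001 × 13080 = 392400000/1001.
Difference = 392400/1001 frames (≈ 392.0080); B is behind A.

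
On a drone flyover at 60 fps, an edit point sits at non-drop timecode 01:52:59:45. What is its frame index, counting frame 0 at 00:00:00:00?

Total seconds to the label: (1 × 3600 + 52 × 60 + 59) = 6779.
Frame index = 6779 × 60 + 45 = 406785.

406785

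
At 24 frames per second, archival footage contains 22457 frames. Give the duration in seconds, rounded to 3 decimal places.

Running time = 22457 × 1/24 = 22457/24 s ≈ 935.708 s.

935.708 seconds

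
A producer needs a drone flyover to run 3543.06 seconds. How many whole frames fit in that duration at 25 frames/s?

88576 frames

Frames = 3543.06 × 25 = 177153/2 ≈ 88576.5000.
Complete frames: 88576.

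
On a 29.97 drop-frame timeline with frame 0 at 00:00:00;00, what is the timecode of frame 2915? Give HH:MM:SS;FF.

Ten DF minutes hold 17982 frames, so frame 2915 lies in block 0 (frames 0–17981) with 2915 frames into that block.
The block's first minute is 1800 frames and the rest 1798 each; 2915 frames reaches minute 1, so 0 × 18 + 1 × 2 = 2 labels have been skipped so far.
Adding those back, label number 2915 + 2 = 2917 at 30 labels/s is 97 s + 7 f = 0 h 1 min 37 s frame 7, i.e. 00:01:37;07.

00:01:37;07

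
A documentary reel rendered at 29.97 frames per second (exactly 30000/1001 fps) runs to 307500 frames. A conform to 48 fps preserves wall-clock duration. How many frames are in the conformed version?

Target frames = source frames × (target rate / source rate) = 307500 × (48)/(30000/1001) = 307500 × 1001/625 = 492492.

492492 frames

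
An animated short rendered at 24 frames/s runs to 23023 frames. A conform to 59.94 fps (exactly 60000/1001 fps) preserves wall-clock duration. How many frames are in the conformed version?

57500 frames

Target frames = source frames × (target rate / source rate) = 23023 × (60000/1001)/(24) = 23023 × 2500/1001 = 57500.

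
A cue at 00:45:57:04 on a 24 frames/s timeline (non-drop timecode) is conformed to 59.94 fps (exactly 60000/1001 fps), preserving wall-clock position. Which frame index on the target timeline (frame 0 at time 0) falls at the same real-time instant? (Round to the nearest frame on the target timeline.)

Source frame index: (0×3600 + 45×60 + 57) × 24 + 4 = 66172.
Real time: 66172 / (24) = 16543/6 s.
Target frame: (16543/6) × (60000/1001) = 165430000/1001 ≈ 165264.735 → 165265.

frame 165265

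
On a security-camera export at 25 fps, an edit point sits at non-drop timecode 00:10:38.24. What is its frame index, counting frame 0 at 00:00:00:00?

Total seconds to the label: (0 × 3600 + 10 × 60 + 38) = 638.
Frame index = 638 × 25 + 24 = 15974.

15974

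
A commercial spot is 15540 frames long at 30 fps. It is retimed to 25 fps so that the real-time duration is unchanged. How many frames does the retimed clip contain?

Target frames = source frames × (target rate / source rate) = 15540 × (25)/(30) = 15540 × 5/6 = 12950.

12950 frames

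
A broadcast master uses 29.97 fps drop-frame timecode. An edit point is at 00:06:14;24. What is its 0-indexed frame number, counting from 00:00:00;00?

As if non-drop at 30 labels/s: (0 × 3600 + 6 × 60 + 14) × 30 + 24 = 11244.
Minute boundaries passed: 6; those not divisible by 10: 6 − 0 = 6; dropped labels = 2 × 6 = 12.
Actual frame index = 11244 − 12 = 11232.

11232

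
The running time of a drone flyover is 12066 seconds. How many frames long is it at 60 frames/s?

723960 frames

Frames = 12066 × 60 = 723960.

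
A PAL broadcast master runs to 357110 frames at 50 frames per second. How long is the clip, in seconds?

Running time = 357110 / (50) = 7142.2 s.

7142.2 seconds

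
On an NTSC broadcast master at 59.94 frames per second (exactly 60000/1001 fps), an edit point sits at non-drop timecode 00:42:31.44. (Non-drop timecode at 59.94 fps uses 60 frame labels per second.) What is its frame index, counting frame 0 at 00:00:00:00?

Total seconds to the label: (0 × 3600 + 42 × 60 + 31) = 2551.
Frame index = 2551 × 60 + 44 = 153104.

frame 153104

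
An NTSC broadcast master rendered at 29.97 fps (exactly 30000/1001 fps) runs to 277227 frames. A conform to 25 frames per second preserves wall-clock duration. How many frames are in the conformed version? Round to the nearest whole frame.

Frames at target rate = 277227 × (25) / (30000/1001) = 92501409/400 ≈ 231253.522.
Nearest whole frame: 231254.

231254 frames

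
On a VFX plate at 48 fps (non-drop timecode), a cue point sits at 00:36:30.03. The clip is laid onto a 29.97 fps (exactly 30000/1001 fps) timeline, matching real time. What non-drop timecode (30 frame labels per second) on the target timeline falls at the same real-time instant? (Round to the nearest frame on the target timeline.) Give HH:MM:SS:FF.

00:36:27:26

Source frame index: (0×3600 + 36×60 + 30) × 48 + 3 = 105123.
Real time: 105123 / (48) = 35041/16 s.
Target frame: (35041/16) × (30000/1001) = 65701875/1001 ≈ 65636.239 → 65636.
At 30 labels/s: frame 65636 → 00:36:27:26.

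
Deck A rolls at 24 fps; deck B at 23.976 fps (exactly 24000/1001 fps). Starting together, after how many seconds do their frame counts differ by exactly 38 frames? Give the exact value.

The gap grows by |24000/1001 − 24| = 24/1001 frames per second.
Time for a 38-frame gap: 38 ÷ (24/1001) = 19019/12 s.

19019/12 seconds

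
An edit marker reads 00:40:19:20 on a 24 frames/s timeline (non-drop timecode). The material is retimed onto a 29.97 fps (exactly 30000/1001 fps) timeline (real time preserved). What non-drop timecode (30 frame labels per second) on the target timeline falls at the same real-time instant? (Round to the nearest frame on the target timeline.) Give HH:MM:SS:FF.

Source frame index: (0×3600 + 40×60 + 19) × 24 + 20 = 58076.
Real time: 58076 / (24) = 14519/6 s.
Target frame: (14519/6) × (30000/1001) = 72595000/1001 ≈ 72522.478 → 72522.
At 30 labels/s: frame 72522 → 00:40:17:12.

00:40:17:12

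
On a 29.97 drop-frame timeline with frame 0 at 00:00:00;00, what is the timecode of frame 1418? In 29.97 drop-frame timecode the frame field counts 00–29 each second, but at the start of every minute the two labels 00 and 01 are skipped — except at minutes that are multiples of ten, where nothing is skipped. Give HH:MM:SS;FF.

00:00:47;08

Ten DF minutes hold 17982 frames, so frame 1418 lies in block 0 (frames 0–17981) with 1418 frames into that block.
The block's first minute is 1800 frames and the rest 1798 each; 1418 frames reaches minute 0, so 0 × 18 + 0 × 2 = 0 labels have been skipped so far.
Adding those back, label number 1418 + 0 = 1418 at 30 labels/s is 47 s + 8 f = 0 h 0 min 47 s frame 8, i.e. 00:00:47;08.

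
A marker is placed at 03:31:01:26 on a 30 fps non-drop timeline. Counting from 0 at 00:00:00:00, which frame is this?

379856

Total seconds to the label: (3 × 3600 + 31 × 60 + 1) = 12661.
Frame index = 12661 × 30 + 26 = 379856.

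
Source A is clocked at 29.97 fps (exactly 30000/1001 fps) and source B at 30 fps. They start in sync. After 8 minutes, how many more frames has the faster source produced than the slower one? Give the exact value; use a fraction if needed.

14400/1001 frames

8 min = 480 s.
A emits 30000/1001 × 480 = 14400000/1001 frames; B emits 30 × 480 = 14400.
Difference = 14400/1001 frames (≈ 14.3856); B is ahead of A.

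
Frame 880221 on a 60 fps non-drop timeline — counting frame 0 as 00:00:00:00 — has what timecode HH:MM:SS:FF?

880221 ÷ 60 = 14670 full seconds, remainder 21 frames.
14670 s = 4 h 4 min 30 s.
Timecode: 04:04:30:21.

04:04:30:21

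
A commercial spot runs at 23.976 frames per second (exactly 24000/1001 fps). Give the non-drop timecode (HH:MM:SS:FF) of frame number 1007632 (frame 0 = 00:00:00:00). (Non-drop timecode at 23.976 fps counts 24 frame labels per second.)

1007632 ÷ 24 = 41984 full seconds, remainder 16 frames.
41984 s = 11 h 39 min 44 s.
Timecode: 11:39:44:16.

11:39:44:16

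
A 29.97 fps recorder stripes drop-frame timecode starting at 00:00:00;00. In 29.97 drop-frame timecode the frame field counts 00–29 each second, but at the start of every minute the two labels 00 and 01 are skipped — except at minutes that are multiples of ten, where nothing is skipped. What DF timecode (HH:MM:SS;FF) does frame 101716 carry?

Ten DF minutes hold 17982 frames, so frame 101716 lies in block 5 (frames 89910–107891) with 11806 frames into that block.
The block's first minute is 1800 frames and the rest 1798 each; 11806 frames reaches minute 6, so 5 × 18 + 6 × 2 = 102 labels have been skipped so far.
Adding those back, label number 101716 + 102 = 101818 at 30 labels/s is 3393 s + 28 f = 0 h 56 min 33 s frame 28, i.e. 00:56:33;28.

00:56:33;28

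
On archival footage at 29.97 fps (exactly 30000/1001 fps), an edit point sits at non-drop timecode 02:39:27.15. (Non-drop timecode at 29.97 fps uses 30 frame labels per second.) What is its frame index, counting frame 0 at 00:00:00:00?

Total seconds to the label: (2 × 3600 + 39 × 60 + 27) = 9567.
Frame index = 9567 × 30 + 15 = 287025.

frame 287025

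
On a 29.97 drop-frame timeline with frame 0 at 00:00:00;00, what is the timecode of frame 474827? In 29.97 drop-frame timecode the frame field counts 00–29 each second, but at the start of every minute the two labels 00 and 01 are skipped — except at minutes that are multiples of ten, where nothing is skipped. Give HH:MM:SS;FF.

04:24:03;13

Each 10-minute DF block holds 10 × 60 × 30 − 9 × 2 = 17982 frames. 474827 ÷ 17982 → 26 full blocks, remainder 7295.
Within the partial block the first minute is 1800 frames and each further minute 1798, so 4 further minute boundaries passed. Total skipped labels = 18 × 26 + 2 × 4 = 476.
Non-drop label index = 474827 + 476 = 475303; at 30 labels/s that is 04:24:03:13, i.e. DF 04:24:03;13.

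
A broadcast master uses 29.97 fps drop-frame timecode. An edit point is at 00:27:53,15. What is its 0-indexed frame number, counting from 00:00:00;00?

As if non-drop at 30 labels/s: (0 × 3600 + 27 × 60 + 53) × 30 + 15 = 50205.
Minute boundaries passed: 27; those not divisible by 10: 27 − 2 = 25; dropped labels = 2 × 25 = 50.
Actual frame index = 50205 − 50 = 50155.

50155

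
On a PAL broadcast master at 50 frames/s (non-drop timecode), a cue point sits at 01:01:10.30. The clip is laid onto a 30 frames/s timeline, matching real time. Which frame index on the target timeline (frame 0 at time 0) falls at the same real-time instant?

Source frame index: (1×3600 + 1×60 + 10) × 50 + 30 = 183530.
Real time: 183530 / (50) = 18353/5 s.
Target frame: (18353/5) × (30) = 110118.

frame 110118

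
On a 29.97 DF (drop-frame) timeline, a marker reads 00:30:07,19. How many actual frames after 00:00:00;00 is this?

54175

As if non-drop at 30 labels/s: (0 × 3600 + 30 × 60 + 7) × 30 + 19 = 54229.
Minute boundaries passed: 30; those not divisible by 10: 30 − 3 = 27; dropped labels = 2 × 27 = 54.
Actual frame index = 54229 − 54 = 54175.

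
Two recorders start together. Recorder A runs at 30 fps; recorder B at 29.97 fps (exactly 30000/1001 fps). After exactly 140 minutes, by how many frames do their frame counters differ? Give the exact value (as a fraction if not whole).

36000/143 frames

140 min = 8400 s.
A emits 30 × 8400 = 252000 frames; B emits 30000/1001 × 8400 = 36000000/143.
Difference = 36000/143 frames (≈ 251.7483); B is behind A.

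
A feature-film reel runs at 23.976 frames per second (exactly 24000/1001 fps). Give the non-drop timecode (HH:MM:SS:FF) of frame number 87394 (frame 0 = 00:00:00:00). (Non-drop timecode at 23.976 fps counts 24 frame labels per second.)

01:00:41:10

87394 ÷ 24 = 3641 full seconds, remainder 10 frames.
3641 s = 1 h 0 min 41 s.
Timecode: 01:00:41:10.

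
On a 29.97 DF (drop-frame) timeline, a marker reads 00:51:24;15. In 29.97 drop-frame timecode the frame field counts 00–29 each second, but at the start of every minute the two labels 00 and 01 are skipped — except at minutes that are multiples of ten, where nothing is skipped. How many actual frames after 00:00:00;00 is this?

Complete 10-minute blocks: 5, each 17982 frames → 89910.
Remaining 1 whole minute in the current block: 1800 + 0 × 1798 = 1800 frames.
Within the current minute: 24 × 30 + 15 − 2 = 733 (labels ;00/;01 skipped at this minute). Total = 89910 + 1800 + 733 = 92443.

92443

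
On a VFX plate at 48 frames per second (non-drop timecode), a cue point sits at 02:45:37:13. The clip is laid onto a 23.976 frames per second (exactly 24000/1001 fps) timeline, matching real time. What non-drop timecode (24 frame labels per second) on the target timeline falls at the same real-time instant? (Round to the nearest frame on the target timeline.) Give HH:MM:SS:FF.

Source frame index: (2×3600 + 45×60 + 37) × 48 + 13 = 476989.
Real time: 476989 / (48) = 476989/48 s.
Target frame: (476989/48) × (24000/1001) = 238494500/1001 ≈ 238256.244 → 238256.
At 24 labels/s: frame 238256 → 02:45:27:08.

02:45:27:08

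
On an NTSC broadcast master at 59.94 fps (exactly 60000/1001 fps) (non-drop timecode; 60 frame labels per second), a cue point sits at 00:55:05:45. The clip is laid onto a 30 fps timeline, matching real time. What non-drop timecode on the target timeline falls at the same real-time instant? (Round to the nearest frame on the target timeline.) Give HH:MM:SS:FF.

00:55:09:02

Source frame index: (0×3600 + 55×60 + 5) × 60 + 45 = 198345.
Real time: 198345 / (60000/1001) = 13236223/4000 s.
Target frame: (13236223/4000) × (30) = 39708669/400 ≈ 99271.673 → 99272.
At 30 labels/s: frame 99272 → 00:55:09:02.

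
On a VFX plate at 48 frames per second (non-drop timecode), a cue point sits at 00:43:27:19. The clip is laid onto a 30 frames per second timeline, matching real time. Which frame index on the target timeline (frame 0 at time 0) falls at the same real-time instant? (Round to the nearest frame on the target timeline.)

frame 78222

Source frame index: (0×3600 + 43×60 + 27) × 48 + 19 = 125155.
Real time: 125155 / (48) = 125155/48 s.
Target frame: (125155/48) × (30) = 625775/8 ≈ 78221.875 → 78222.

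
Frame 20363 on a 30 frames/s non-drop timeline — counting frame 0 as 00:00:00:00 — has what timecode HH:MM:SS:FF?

00:11:18:23

20363 ÷ 30 = 678 full seconds, remainder 23 frames.
678 s = 0 h 11 min 18 s.
Timecode: 00:11:18:23.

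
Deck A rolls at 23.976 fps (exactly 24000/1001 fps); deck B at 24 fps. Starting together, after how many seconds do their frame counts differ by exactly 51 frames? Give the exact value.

2127.125 seconds

The gap grows by |24 − 24000/1001| = 24/1001 frames per second.
Time for a 51-frame gap: 51 ÷ (24/1001) = 2127.125 s.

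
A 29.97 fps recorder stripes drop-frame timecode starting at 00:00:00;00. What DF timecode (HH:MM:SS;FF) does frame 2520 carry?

00:01:24;02

Ten DF minutes hold 17982 frames, so frame 2520 lies in block 0 (frames 0–17981) with 2520 frames into that block.
The block's first minute is 1800 frames and the rest 1798 each; 2520 frames reaches minute 1, so 0 × 18 + 1 × 2 = 2 labels have been skipped so far.
Adding those back, label number 2520 + 2 = 2522 at 30 labels/s is 84 s + 2 f = 0 h 1 min 24 s frame 2, i.e. 00:01:24;02.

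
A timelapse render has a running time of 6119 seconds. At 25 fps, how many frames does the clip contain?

Frames = 6119 × 25 = 152975.

152975 frames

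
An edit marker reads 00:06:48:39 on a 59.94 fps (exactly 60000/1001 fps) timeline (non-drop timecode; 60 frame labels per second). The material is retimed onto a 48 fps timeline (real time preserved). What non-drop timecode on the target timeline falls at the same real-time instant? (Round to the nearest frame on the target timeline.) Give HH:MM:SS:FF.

00:06:49:03

Source frame index: (0×3600 + 6×60 + 48) × 60 + 39 = 24519.
Real time: 24519 / (60000/1001) = 8181173/20000 s.
Target frame: (8181173/20000) × (48) = 24543519/1250 ≈ 19634.815 → 19635.
At 48 labels/s: frame 19635 → 00:06:49:03.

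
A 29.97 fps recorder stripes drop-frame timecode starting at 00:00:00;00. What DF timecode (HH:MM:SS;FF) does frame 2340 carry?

00:01:18;02

Each 10-minute DF block holds 10 × 60 × 30 − 9 × 2 = 17982 frames. 2340 ÷ 17982 → 0 full blocks, remainder 2340.
Within the partial block the first minute is 1800 frames and each further minute 1798, so 1 further minute boundary passed. Total skipped labels = 18 × 0 + 2 × 1 = 2.
Non-drop label index = 2340 + 2 = 2342; at 30 labels/s that is 00:01:18:02, i.e. DF 00:01:18;02.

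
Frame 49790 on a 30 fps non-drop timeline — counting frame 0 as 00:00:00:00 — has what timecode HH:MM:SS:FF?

00:27:39:20

49790 ÷ 30 = 1659 full seconds, remainder 20 frames.
1659 s = 0 h 27 min 39 s.
Timecode: 00:27:39:20.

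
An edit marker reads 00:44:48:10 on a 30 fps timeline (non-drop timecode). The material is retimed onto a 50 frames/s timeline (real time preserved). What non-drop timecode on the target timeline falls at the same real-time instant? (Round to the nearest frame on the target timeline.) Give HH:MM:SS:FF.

Source frame index: (0×3600 + 44×60 + 48) × 30 + 10 = 80650.
Real time: 80650 / (30) = 8065/3 s.
Target frame: (8065/3) × (50) = 403250/3 ≈ 134416.667 → 134417.
At 50 labels/s: frame 134417 → 00:44:48:17.

00:44:48:17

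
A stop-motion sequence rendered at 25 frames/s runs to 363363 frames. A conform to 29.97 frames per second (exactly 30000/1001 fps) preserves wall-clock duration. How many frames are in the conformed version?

Target frames = source frames × (target rate / source rate) = 363363 × (30000/1001)/(25) = 363363 × 1200/1001 = 435600.

435600 frames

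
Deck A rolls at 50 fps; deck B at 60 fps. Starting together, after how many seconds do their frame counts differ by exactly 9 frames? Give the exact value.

The gap grows by |60 − 50| = 10 frames per second.
Time for a 9-frame gap: 9 ÷ (10) = 0.9 s.

0.9 seconds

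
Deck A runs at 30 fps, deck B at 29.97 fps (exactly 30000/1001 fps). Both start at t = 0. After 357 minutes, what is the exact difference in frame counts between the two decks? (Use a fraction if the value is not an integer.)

357 min = 21420 s.
A emits 30 × 21420 = 642600 frames; B emits 30000/1001 × 21420 = 91800000/143.
Difference = 91800/143 frames (≈ 641.9580); B is behind A.

91800/143 frames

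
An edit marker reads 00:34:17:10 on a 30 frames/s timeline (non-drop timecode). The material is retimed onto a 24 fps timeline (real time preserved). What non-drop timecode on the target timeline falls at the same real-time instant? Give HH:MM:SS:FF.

Source frame index: (0×3600 + 34×60 + 17) × 30 + 10 = 61720.
Real time: 61720 / (30) = 6172/3 s.
Target frame: (6172/3) × (24) = 49376.
At 24 labels/s: frame 49376 → 00:34:17:08.

00:34:17:08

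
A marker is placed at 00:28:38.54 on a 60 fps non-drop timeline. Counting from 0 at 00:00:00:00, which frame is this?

103134

Total seconds to the label: (0 × 3600 + 28 × 60 + 38) = 1718.
Frame index = 1718 × 60 + 54 = 103134.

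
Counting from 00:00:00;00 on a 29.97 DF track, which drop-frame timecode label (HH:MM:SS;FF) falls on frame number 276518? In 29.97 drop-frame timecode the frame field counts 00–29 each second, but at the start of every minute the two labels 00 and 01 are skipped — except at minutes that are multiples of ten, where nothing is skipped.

02:33:46;14

Each 10-minute DF block holds 10 × 60 × 30 − 9 × 2 = 17982 frames. 276518 ÷ 17982 → 15 full blocks, remainder 6788.
Within the partial block the first minute is 1800 frames and each further minute 1798, so 3 further minute boundaries passed. Total skipped labels = 18 × 15 + 2 × 3 = 276.
Non-drop label index = 276518 + 276 = 276794; at 30 labels/s that is 02:33:46:14, i.e. DF 02:33:46;14.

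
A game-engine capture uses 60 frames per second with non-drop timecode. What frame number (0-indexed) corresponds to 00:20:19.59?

frame 73199

Total seconds to the label: (0 × 3600 + 20 × 60 + 19) = 1219.
Frame index = 1219 × 60 + 59 = 73199.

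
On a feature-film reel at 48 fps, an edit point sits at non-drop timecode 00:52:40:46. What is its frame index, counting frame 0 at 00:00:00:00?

151726

Total seconds to the label: (0 × 3600 + 52 × 60 + 40) = 3160.
Frame index = 3160 × 48 + 46 = 151726.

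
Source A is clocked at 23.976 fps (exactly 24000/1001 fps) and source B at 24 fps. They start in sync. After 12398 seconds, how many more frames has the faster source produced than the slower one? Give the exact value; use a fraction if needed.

297552/1001 frames

A emits 24000/1001 × 12398 = 297552000/1001 frames; B emits 24 × 12398 = 297552.
Difference = 297552/1001 frames (≈ 297.2547); B is ahead of A.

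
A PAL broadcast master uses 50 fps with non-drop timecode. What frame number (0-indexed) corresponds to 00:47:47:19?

Total seconds to the label: (0 × 3600 + 47 × 60 + 47) = 2867.
Frame index = 2867 × 50 + 19 = 143369.

frame 143369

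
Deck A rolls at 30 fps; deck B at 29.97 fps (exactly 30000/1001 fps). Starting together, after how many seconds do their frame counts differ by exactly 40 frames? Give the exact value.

The gap grows by |30000/1001 − 30| = 30/1001 frames per second.
Time for a 40-frame gap: 40 ÷ (30/1001) = 4004/3 s.

4004/3 seconds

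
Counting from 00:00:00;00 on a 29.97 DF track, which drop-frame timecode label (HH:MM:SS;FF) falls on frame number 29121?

00:16:11;21

Each 10-minute DF block holds 10 × 60 × 30 − 9 × 2 = 17982 frames. 29121 ÷ 17982 → 1 full block, remainder 11139.
Within the partial block the first minute is 1800 frames and each further minute 1798, so 6 further minute boundaries passed. Total skipped labels = 18 × 1 + 2 × 6 = 30.
Non-drop label index = 29121 + 30 = 29151; at 30 labels/s that is 00:16:11:21, i.e. DF 00:16:11;21.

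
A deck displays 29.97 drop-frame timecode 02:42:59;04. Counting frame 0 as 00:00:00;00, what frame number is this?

Complete 10-minute blocks: 16, each 17982 frames → 287712.
Remaining 2 whole minutes in the current block: 1800 + 1 × 1798 = 3598 frames.
Within the current minute: 59 × 30 + 4 − 2 = 1772 (labels ;00/;01 skipped at this minute). Total = 287712 + 3598 + 1772 = 293082.

293082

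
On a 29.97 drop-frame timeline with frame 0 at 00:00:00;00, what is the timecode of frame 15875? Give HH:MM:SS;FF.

Each 10-minute DF block holds 10 × 60 × 30 − 9 × 2 = 17982 frames. 15875 ÷ 17982 → 0 full blocks, remainder 15875.
Within the partial block the first minute is 1800 frames and each further minute 1798, so 8 further minute boundaries passed. Total skipped labels = 18 × 0 + 2 × 8 = 16.
Non-drop label index = 15875 + 16 = 15891; at 30 labels/s that is 00:08:49:21, i.e. DF 00:08:49;21.

00:08:49;21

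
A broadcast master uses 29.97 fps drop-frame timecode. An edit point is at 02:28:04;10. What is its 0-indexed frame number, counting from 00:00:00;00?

266262

As if non-drop at 30 labels/s: (2 × 3600 + 28 × 60 + 4) × 30 + 10 = 266530.
Minute boundaries passed: 148; those not divisible by 10: 148 − 14 = 134; dropped labels = 2 × 134 = 268.
Actual frame index = 266530 − 268 = 266262.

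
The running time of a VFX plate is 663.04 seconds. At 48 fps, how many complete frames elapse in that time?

Frames = 663.04 × 48 = 795648/25 ≈ 31825.9200.
Complete frames: 31825.

31825 frames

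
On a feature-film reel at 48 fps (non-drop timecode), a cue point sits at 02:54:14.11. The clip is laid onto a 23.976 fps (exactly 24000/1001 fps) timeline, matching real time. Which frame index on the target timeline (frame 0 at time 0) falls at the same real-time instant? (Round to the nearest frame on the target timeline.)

frame 250651

Source frame index: (2×3600 + 54×60 + 14) × 48 + 11 = 501803.
Real time: 501803 / (48) = 501803/48 s.
Target frame: (501803/48) × (24000/1001) = 250901500/1001 ≈ 250650.849 → 250651.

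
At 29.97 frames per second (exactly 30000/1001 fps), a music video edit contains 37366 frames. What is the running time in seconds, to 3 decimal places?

1246.779 seconds

Running time = 37366 × 1001/30000 = 18701683/15000 s ≈ 1246.779 s.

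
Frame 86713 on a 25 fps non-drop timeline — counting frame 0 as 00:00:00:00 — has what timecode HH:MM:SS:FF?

86713 ÷ 25 = 3468 full seconds, remainder 13 frames.
3468 s = 0 h 57 min 48 s.
Timecode: 00:57:48:13.

00:57:48:13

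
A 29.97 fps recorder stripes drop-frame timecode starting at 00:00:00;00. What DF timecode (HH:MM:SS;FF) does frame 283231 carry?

02:37:30;15

Ten DF minutes hold 17982 frames, so frame 283231 lies in block 15 (frames 269730–287711) with 13501 frames into that block.
The block's first minute is 1800 frames and the rest 1798 each; 13501 frames reaches minute 7, so 15 × 18 + 7 × 2 = 284 labels have been skipped so far.
Adding those back, label number 283231 + 284 = 283515 at 30 labels/s is 9450 s + 15 f = 2 h 37 min 30 s frame 15, i.e. 02:37:30;15.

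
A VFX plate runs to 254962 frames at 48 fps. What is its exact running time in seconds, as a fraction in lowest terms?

Running time = 254962 ÷ (48) = 254962 × 1/48 = 127481/24 s.

127481/24 seconds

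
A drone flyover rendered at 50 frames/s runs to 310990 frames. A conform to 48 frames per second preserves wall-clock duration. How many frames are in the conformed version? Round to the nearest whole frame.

Frames at target rate = 310990 × (48) / (50) = 1492752/5 ≈ 298550.400.
Nearest whole frame: 298550.

298550 frames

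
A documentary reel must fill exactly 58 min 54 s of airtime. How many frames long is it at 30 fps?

106020 frames

58 min 54 s = 3534 s.
Frames = 3534 × 30 = 106020.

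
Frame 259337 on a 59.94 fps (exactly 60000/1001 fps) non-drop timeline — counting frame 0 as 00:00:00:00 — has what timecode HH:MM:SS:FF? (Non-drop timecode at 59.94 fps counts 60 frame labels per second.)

259337 ÷ 60 = 4322 full seconds, remainder 17 frames.
4322 s = 1 h 12 min 2 s.
Timecode: 01:12:02:17.

01:12:02:17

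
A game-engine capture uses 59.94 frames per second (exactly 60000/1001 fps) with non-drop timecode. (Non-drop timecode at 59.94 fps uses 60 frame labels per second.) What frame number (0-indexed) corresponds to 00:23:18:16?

Total seconds to the label: (0 × 3600 + 23 × 60 + 18) = 1398.
Frame index = 1398 × 60 + 16 = 83896.

frame 83896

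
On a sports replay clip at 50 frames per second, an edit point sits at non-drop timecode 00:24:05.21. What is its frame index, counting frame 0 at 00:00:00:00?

72271

Total seconds to the label: (0 × 3600 + 24 × 60 + 5) = 1445.
Frame index = 1445 × 50 + 21 = 72271.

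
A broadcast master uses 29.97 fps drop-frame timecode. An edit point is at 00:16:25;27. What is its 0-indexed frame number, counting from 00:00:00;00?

29547

Complete 10-minute blocks: 1, each 17982 frames → 17982.
Remaining 6 whole minutes in the current block: 1800 + 5 × 1798 = 10790 frames.
Within the current minute: 25 × 30 + 27 − 2 = 775 (labels ;00/;01 skipped at this minute). Total = 17982 + 10790 + 775 = 29547.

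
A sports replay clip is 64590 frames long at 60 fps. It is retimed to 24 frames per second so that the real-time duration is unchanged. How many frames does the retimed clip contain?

Target frames = source frames × (target rate / source rate) = 64590 × (24)/(60) = 64590 × 2/5 = 25836.

25836 frames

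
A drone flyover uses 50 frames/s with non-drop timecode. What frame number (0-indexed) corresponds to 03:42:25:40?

Total seconds to the label: (3 × 3600 + 42 × 60 + 25) = 13345.
Frame index = 13345 × 50 + 40 = 667290.

frame 667290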